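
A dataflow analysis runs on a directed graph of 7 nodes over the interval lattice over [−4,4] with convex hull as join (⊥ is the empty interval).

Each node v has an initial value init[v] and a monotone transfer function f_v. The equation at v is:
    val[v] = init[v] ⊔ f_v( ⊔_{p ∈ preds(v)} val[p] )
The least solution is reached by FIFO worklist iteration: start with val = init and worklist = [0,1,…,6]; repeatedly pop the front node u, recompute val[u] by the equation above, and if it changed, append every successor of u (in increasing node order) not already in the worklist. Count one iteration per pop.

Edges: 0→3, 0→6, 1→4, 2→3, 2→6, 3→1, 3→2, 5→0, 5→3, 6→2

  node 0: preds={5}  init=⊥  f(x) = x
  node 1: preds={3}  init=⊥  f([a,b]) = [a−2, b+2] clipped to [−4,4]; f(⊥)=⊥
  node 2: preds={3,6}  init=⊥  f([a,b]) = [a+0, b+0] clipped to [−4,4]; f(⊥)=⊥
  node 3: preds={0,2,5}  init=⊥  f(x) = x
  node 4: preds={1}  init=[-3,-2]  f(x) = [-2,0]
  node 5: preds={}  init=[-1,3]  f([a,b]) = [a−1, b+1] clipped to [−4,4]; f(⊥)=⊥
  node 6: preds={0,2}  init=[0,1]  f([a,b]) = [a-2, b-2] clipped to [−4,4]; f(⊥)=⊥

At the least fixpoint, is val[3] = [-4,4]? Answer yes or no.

no

Trace (19 dequeues):
  [1] u=0 | in [-1,3] | out [-1,3] | prev ⊥ | push {}
  [2] u=1 | in ⊥ | out ⊥ | ==
  [3] u=2 | in [0,1] | out [0,1] | prev ⊥ | push {}
  [4] u=3 | in [-1,3] | out [-1,3] | prev ⊥ | push {1,2}
  [5] u=4 | in ⊥ | out [-3,0] | prev [-3,-2] | push {}
  [6] u=5 | in ⊥ | out [-1,3] | ==
  [7] u=6 | in [-1,3] | out [-3,1] | prev [0,1] | push {}
  [8] u=1 | in [-1,3] | out [-3,4] | prev ⊥ | push {4}
  [9] u=2 | in [-3,3] | out [-3,3] | prev [0,1] | push {3,6}
  [10] u=4 | in [-3,4] | out [-3,0] | ==
  [11] u=3 | in [-3,3] | out [-3,3] | prev [-1,3] | push {1,2}
  [12] u=6 | in [-3,3] | out [-4,1] | prev [-3,1] | push {}
  [13] u=1 | in [-3,3] | out [-4,4] | prev [-3,4] | push {4}
  [14] u=2 | in [-4,3] | out [-4,3] | prev [-3,3] | push {3,6}
  [15] u=4 | in [-4,4] | out [-3,0] | ==
  [16] u=3 | in [-4,3] | out [-4,3] | prev [-3,3] | push {1,2}
  [17] u=6 | in [-4,3] | out [-4,1] | ==
  [18] u=1 | in [-4,3] | out [-4,4] | ==
  [19] u=2 | in [-4,3] | out [-4,3] | ==

Converged values:
  [0] [-1,3]
  [1] [-4,4]
  [2] [-4,3]
  [3] [-4,3]
  [4] [-3,0]
  [5] [-1,3]
  [6] [-4,1]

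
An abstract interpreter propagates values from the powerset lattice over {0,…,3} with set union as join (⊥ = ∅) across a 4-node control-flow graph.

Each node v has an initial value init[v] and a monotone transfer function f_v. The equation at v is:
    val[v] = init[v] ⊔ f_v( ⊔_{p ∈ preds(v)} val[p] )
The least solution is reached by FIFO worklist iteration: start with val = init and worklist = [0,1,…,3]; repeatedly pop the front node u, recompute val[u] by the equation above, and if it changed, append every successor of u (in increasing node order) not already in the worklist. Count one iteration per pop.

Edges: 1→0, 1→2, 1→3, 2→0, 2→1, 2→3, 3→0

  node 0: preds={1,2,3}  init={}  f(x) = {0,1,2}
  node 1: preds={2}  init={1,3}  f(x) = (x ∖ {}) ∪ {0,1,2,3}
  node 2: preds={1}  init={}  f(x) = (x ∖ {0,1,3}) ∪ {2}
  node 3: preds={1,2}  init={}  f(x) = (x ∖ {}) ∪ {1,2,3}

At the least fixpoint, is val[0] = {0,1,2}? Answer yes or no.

yes

Trace (6 dequeues):
  [1] u=0 | in {1,3} | out {0,1,2} | prev {} | push {}
  [2] u=1 | in {} | out {0,1,2,3} | prev {1,3} | push {0}
  [3] u=2 | in {0,1,2,3} | out {2} | prev {} | push {1}
  [4] u=3 | in {0,1,2,3} | out {0,1,2,3} | prev {} | push {}
  [5] u=0 | in {0,1,2,3} | out {0,1,2} | ==
  [6] u=1 | in {2} | out {0,1,2,3} | ==

Converged values:
  [0] {0,1,2}
  [1] {0,1,2,3}
  [2] {2}
  [3] {0,1,2,3}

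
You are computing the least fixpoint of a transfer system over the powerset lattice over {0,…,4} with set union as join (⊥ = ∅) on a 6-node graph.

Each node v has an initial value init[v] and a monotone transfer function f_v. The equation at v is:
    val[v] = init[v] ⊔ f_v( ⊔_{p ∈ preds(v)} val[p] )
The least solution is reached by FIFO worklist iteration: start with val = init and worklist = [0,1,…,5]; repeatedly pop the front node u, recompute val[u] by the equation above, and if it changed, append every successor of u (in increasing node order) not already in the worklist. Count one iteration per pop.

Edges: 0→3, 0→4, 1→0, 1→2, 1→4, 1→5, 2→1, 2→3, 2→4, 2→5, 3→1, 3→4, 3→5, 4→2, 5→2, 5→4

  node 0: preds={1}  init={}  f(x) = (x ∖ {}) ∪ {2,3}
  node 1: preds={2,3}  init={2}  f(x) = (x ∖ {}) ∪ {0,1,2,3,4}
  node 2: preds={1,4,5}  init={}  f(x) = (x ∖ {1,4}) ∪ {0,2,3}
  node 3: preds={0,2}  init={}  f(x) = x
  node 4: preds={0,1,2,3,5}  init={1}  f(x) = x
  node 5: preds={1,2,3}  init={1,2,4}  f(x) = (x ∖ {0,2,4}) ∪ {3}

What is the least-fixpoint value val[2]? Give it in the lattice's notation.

Iteration log — 14 steps:
  step 1. node 0  ⊔preds={2}  new={2,3}  old={}  +wl: 
  step 2. node 1  ⊔preds={}  new={0,1,2,3,4}  old={2}  +wl: 0
  step 3. node 2  ⊔preds={0,1,2,3,4}  new={0,2,3}  old={}  +wl: 1
  step 4. node 3  ⊔preds={0,2,3}  new={0,2,3}  old={}  +wl: 
  step 5. node 4  ⊔preds={0,1,2,3,4}  new={0,1,2,3,4}  old={1}  +wl: 2
  step 6. node 5  ⊔preds={0,1,2,3,4}  new={1,2,3,4}  old={1,2,4}  +wl: 4
  step 7. node 0  ⊔preds={0,1,2,3,4}  new={0,1,2,3,4}  old={2,3}  +wl: 3
  step 8. node 1  ⊔preds={0,2,3}  new={0,1,2,3,4}  stable
  step 9. node 2  ⊔preds={0,1,2,3,4}  new={0,2,3}  stable
  step 10. node 4  ⊔preds={0,1,2,3,4}  new={0,1,2,3,4}  stable
  step 11. node 3  ⊔preds={0,1,2,3,4}  new={0,1,2,3,4}  old={0,2,3}  +wl: 1,4,5
  step 12. node 1  ⊔preds={0,1,2,3,4}  new={0,1,2,3,4}  stable
  step 13. node 4  ⊔preds={0,1,2,3,4}  new={0,1,2,3,4}  stable
  step 14. node 5  ⊔preds={0,1,2,3,4}  new={1,2,3,4}  stable

Least fixpoint reached:
  node 0: {0,1,2,3,4}
  node 1: {0,1,2,3,4}
  node 2: {0,2,3}
  node 3: {0,1,2,3,4}
  node 4: {0,1,2,3,4}
  node 5: {1,2,3,4}

{0,2,3}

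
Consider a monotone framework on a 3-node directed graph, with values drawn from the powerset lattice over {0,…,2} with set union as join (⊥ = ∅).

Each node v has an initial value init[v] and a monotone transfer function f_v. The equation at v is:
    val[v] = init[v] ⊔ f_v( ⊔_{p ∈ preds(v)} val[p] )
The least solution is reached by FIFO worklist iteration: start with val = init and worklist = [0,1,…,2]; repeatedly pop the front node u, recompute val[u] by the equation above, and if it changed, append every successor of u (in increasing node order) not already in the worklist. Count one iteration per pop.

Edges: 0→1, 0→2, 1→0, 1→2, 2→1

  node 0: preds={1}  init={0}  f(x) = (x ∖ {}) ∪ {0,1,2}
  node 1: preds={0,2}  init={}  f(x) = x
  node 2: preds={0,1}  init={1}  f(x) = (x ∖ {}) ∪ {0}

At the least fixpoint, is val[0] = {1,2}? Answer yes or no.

Worklist (5 pops):
  #1 pop 0: in={} → {0,1,2} (was {0}); enqueue []
  #2 pop 1: in={0,1,2} → {0,1,2} (was {}); enqueue [0]
  #3 pop 2: in={0,1,2} → {0,1,2} (was {1}); enqueue [1]
  #4 pop 0: in={0,1,2} → {0,1,2} (no change)
  #5 pop 1: in={0,1,2} → {0,1,2} (no change)

Fixpoint:
  val[0] = {0,1,2}
  val[1] = {0,1,2}
  val[2] = {0,1,2}

no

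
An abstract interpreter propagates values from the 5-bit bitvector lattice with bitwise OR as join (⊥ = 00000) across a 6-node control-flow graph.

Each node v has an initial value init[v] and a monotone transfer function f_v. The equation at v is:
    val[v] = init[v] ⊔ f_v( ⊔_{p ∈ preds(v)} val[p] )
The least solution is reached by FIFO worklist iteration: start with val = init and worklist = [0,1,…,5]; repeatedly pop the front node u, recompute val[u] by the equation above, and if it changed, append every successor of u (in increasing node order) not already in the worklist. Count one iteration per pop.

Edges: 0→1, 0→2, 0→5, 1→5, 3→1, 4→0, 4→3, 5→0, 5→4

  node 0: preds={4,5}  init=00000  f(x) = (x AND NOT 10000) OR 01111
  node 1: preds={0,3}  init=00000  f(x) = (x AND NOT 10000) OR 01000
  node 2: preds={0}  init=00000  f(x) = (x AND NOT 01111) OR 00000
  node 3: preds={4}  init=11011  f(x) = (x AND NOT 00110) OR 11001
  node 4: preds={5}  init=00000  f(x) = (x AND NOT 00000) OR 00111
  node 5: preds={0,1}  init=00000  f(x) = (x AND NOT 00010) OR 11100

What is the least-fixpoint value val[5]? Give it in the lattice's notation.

11101

Iteration log — 11 steps:
  step 1. node 0  ⊔preds=00000  new=01111  old=00000  +wl: 
  step 2. node 1  ⊔preds=11111  new=01111  old=00000  +wl: 
  step 3. node 2  ⊔preds=01111  new=00000  stable
  step 4. node 3  ⊔preds=00000  new=11011  stable
  step 5. node 4  ⊔preds=00000  new=00111  old=00000  +wl: 0,3
  step 6. node 5  ⊔preds=01111  new=11101  old=00000  +wl: 4
  step 7. node 0  ⊔preds=11111  new=01111  stable
  step 8. node 3  ⊔preds=00111  new=11011  stable
  step 9. node 4  ⊔preds=11101  new=11111  old=00111  +wl: 0,3
  step 10. node 0  ⊔preds=11111  new=01111  stable
  step 11. node 3  ⊔preds=11111  new=11011  stable

Least fixpoint reached:
  node 0: 01111
  node 1: 01111
  node 2: 00000
  node 3: 11011
  node 4: 11111
  node 5: 11101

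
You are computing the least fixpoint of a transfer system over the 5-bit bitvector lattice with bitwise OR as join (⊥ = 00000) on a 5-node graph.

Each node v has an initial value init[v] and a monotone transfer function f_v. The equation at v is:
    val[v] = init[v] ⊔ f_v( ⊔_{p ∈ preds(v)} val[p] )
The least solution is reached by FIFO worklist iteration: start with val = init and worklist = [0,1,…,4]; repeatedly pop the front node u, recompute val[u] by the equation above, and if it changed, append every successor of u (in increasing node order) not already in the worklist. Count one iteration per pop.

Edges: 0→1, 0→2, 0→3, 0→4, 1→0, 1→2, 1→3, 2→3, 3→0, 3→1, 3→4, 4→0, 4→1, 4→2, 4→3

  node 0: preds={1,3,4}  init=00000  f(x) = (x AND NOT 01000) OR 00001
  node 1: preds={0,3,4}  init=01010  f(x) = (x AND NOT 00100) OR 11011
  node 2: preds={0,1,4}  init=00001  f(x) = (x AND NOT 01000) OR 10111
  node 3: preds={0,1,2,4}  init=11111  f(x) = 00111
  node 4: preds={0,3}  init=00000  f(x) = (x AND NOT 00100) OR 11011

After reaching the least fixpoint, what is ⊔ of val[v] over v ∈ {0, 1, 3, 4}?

Trace (9 dequeues):
  [1] u=0 | in 11111 | out 10111 | prev 00000 | push {}
  [2] u=1 | in 11111 | out 11011 | prev 01010 | push {0}
  [3] u=2 | in 11111 | out 10111 | prev 00001 | push {}
  [4] u=3 | in 11111 | out 11111 | ==
  [5] u=4 | in 11111 | out 11011 | prev 00000 | push {1,2,3}
  [6] u=0 | in 11111 | out 10111 | ==
  [7] u=1 | in 11111 | out 11011 | ==
  [8] u=2 | in 11111 | out 10111 | ==
  [9] u=3 | in 11111 | out 11111 | ==

Converged values:
  [0] 10111
  [1] 11011
  [2] 10111
  [3] 11111
  [4] 11011

11111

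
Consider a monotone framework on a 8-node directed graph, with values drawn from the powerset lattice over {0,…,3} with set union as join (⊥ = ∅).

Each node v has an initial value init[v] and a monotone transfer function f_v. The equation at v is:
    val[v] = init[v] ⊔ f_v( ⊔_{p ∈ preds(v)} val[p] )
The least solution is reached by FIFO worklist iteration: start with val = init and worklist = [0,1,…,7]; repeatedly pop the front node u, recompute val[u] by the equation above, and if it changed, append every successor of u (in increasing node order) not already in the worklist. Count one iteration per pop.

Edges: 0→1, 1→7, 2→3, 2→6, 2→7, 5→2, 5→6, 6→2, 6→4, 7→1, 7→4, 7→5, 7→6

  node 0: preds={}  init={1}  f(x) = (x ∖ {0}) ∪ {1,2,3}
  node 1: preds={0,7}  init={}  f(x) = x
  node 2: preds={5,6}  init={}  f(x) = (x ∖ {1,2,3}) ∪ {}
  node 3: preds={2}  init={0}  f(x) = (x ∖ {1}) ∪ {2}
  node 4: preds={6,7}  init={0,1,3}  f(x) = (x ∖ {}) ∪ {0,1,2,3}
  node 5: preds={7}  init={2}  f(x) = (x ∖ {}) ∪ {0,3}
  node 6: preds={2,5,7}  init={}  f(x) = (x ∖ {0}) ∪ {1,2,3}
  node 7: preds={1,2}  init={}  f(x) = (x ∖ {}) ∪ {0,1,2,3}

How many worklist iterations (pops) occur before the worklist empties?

16

Worklist (16 pops):
  #1 pop 0: in={} → {1,2,3} (was {1}); enqueue []
  #2 pop 1: in={1,2,3} → {1,2,3} (was {}); enqueue []
  #3 pop 2: in={2} → {} (no change)
  #4 pop 3: in={} → {0,2} (was {0}); enqueue []
  #5 pop 4: in={} → {0,1,2,3} (was {0,1,3}); enqueue []
  #6 pop 5: in={} → {0,2,3} (was {2}); enqueue [2]
  #7 pop 6: in={0,2,3} → {1,2,3} (was {}); enqueue [4]
  #8 pop 7: in={1,2,3} → {0,1,2,3} (was {}); enqueue [1,5,6]
  #9 pop 2: in={0,1,2,3} → {0} (was {}); enqueue [3,7]
  #10 pop 4: in={0,1,2,3} → {0,1,2,3} (no change)
  #11 pop 1: in={0,1,2,3} → {0,1,2,3} (was {1,2,3}); enqueue []
  #12 pop 5: in={0,1,2,3} → {0,1,2,3} (was {0,2,3}); enqueue [2]
  #13 pop 6: in={0,1,2,3} → {1,2,3} (no change)
  #14 pop 3: in={0} → {0,2} (no change)
  #15 pop 7: in={0,1,2,3} → {0,1,2,3} (no change)
  #16 pop 2: in={0,1,2,3} → {0} (no change)

Fixpoint:
  val[0] = {1,2,3}
  val[1] = {0,1,2,3}
  val[2] = {0}
  val[3] = {0,2}
  val[4] = {0,1,2,3}
  val[5] = {0,1,2,3}
  val[6] = {1,2,3}
  val[7] = {0,1,2,3}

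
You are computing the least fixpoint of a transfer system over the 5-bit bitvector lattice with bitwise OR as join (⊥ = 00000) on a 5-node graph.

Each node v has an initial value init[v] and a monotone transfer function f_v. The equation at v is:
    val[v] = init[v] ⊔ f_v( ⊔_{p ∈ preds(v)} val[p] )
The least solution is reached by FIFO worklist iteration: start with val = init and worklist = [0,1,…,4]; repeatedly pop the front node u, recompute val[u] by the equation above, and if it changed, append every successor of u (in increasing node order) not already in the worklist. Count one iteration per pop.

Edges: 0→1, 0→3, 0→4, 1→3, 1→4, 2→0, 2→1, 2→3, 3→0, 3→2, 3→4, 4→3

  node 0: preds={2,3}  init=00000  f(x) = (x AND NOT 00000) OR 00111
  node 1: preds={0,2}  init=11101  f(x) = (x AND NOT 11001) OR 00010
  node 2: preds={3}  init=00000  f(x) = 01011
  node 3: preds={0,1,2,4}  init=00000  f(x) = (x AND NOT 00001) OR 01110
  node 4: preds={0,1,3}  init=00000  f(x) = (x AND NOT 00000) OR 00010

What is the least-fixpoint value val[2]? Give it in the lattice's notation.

01011

Trace (10 dequeues):
  [1] u=0 | in 00000 | out 00111 | prev 00000 | push {}
  [2] u=1 | in 00111 | out 11111 | prev 11101 | push {}
  [3] u=2 | in 00000 | out 01011 | prev 00000 | push {0,1}
  [4] u=3 | in 11111 | out 11110 | prev 00000 | push {2}
  [5] u=4 | in 11111 | out 11111 | prev 00000 | push {3}
  [6] u=0 | in 11111 | out 11111 | prev 00111 | push {4}
  [7] u=1 | in 11111 | out 11111 | ==
  [8] u=2 | in 11110 | out 01011 | ==
  [9] u=3 | in 11111 | out 11110 | ==
  [10] u=4 | in 11111 | out 11111 | ==

Converged values:
  [0] 11111
  [1] 11111
  [2] 01011
  [3] 11110
  [4] 11111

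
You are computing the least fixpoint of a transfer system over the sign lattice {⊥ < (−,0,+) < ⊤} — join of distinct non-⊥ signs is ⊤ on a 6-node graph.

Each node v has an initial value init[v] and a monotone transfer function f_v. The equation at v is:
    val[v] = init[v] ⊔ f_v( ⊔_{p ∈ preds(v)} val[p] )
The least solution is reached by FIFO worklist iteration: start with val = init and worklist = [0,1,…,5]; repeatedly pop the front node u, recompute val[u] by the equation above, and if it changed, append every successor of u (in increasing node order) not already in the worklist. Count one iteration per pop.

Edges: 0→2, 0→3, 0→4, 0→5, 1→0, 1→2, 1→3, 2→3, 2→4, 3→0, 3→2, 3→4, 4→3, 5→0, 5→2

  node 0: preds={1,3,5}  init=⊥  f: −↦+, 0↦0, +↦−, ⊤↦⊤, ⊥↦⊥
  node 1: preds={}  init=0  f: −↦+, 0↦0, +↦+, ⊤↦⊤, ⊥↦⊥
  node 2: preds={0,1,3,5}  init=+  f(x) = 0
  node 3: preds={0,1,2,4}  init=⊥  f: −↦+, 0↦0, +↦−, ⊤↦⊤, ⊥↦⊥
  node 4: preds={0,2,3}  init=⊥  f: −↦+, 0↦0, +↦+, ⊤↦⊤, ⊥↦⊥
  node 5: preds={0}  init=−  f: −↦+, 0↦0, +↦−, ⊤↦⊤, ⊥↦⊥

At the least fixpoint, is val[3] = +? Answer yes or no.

Iteration log — 9 steps:
  step 1. node 0  ⊔preds=⊤  new=⊤  old=⊥  +wl: 
  step 2. node 1  ⊔preds=⊥  new=0  stable
  step 3. node 2  ⊔preds=⊤  new=⊤  old=+  +wl: 
  step 4. node 3  ⊔preds=⊤  new=⊤  old=⊥  +wl: 0,2
  step 5. node 4  ⊔preds=⊤  new=⊤  old=⊥  +wl: 3
  step 6. node 5  ⊔preds=⊤  new=⊤  old=−  +wl: 
  step 7. node 0  ⊔preds=⊤  new=⊤  stable
  step 8. node 2  ⊔preds=⊤  new=⊤  stable
  step 9. node 3  ⊔preds=⊤  new=⊤  stable

Least fixpoint reached:
  node 0: ⊤
  node 1: 0
  node 2: ⊤
  node 3: ⊤
  node 4: ⊤
  node 5: ⊤

no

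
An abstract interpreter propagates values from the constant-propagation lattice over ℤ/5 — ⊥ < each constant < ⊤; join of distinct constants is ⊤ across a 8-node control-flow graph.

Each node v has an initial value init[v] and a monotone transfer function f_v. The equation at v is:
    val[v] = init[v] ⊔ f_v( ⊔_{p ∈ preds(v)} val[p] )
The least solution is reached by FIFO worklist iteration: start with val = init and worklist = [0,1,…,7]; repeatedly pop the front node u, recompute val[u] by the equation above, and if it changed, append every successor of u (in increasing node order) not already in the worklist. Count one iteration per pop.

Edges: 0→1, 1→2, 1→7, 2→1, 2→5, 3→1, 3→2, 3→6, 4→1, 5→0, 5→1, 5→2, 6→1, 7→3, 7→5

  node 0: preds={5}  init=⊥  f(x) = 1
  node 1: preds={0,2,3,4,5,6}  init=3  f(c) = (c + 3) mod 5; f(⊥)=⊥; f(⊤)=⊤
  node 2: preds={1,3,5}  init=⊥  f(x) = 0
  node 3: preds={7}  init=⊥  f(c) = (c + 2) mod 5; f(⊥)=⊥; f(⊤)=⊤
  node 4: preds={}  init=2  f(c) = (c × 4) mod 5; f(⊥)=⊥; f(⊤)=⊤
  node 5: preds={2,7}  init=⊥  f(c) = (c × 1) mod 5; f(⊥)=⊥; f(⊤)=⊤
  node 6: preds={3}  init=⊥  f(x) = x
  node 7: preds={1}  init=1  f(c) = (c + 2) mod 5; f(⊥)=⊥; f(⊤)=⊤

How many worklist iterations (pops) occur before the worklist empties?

17

Iteration log — 17 steps:
  step 1. node 0  ⊔preds=⊥  new=1  old=⊥  +wl: 
  step 2. node 1  ⊔preds=⊤  new=⊤  old=3  +wl: 
  step 3. node 2  ⊔preds=⊤  new=0  old=⊥  +wl: 1
  step 4. node 3  ⊔preds=1  new=3  old=⊥  +wl: 2
  step 5. node 4  ⊔preds=⊥  new=2  stable
  step 6. node 5  ⊔preds=⊤  new=⊤  old=⊥  +wl: 0
  step 7. node 6  ⊔preds=3  new=3  old=⊥  +wl: 
  step 8. node 7  ⊔preds=⊤  new=⊤  old=1  +wl: 3,5
  step 9. node 1  ⊔preds=⊤  new=⊤  stable
  step 10. node 2  ⊔preds=⊤  new=0  stable
  step 11. node 0  ⊔preds=⊤  new=1  stable
  step 12. node 3  ⊔preds=⊤  new=⊤  old=3  +wl: 1,2,6
  step 13. node 5  ⊔preds=⊤  new=⊤  stable
  step 14. node 1  ⊔preds=⊤  new=⊤  stable
  step 15. node 2  ⊔preds=⊤  new=0  stable
  step 16. node 6  ⊔preds=⊤  new=⊤  old=3  +wl: 1
  step 17. node 1  ⊔preds=⊤  new=⊤  stable

Least fixpoint reached:
  node 0: 1
  node 1: ⊤
  node 2: 0
  node 3: ⊤
  node 4: 2
  node 5: ⊤
  node 6: ⊤
  node 7: ⊤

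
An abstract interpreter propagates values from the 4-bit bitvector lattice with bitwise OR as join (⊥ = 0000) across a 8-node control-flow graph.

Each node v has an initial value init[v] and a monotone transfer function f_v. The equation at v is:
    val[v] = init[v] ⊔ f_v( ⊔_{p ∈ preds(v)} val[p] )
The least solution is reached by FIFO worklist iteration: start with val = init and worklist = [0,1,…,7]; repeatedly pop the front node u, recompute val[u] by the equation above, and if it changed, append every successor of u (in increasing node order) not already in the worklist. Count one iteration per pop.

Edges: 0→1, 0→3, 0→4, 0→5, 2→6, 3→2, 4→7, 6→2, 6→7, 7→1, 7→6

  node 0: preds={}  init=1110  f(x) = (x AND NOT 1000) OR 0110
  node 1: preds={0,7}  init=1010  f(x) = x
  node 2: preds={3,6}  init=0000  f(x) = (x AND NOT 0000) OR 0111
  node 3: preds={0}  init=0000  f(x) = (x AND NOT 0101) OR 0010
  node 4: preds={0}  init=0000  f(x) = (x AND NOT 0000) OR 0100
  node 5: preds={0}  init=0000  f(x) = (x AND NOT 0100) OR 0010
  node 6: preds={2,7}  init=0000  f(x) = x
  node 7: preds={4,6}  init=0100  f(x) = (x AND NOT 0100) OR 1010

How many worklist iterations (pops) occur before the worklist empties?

Iteration log — 13 steps:
  step 1. node 0  ⊔preds=0000  new=1110  stable
  step 2. node 1  ⊔preds=1110  new=1110  old=1010  +wl: 
  step 3. node 2  ⊔preds=0000  new=0111  old=0000  +wl: 
  step 4. node 3  ⊔preds=1110  new=1010  old=0000  +wl: 2
  step 5. node 4  ⊔preds=1110  new=1110  old=0000  +wl: 
  step 6. node 5  ⊔preds=1110  new=1010  old=0000  +wl: 
  step 7. node 6  ⊔preds=0111  new=0111  old=0000  +wl: 
  step 8. node 7  ⊔preds=1111  new=1111  old=0100  +wl: 1,6
  step 9. node 2  ⊔preds=1111  new=1111  old=0111  +wl: 
  step 10. node 1  ⊔preds=1111  new=1111  old=1110  +wl: 
  step 11. node 6  ⊔preds=1111  new=1111  old=0111  +wl: 2,7
  step 12. node 2  ⊔preds=1111  new=1111  stable
  step 13. node 7  ⊔preds=1111  new=1111  stable

Least fixpoint reached:
  node 0: 1110
  node 1: 1111
  node 2: 1111
  node 3: 1010
  node 4: 1110
  node 5: 1010
  node 6: 1111
  node 7: 1111

13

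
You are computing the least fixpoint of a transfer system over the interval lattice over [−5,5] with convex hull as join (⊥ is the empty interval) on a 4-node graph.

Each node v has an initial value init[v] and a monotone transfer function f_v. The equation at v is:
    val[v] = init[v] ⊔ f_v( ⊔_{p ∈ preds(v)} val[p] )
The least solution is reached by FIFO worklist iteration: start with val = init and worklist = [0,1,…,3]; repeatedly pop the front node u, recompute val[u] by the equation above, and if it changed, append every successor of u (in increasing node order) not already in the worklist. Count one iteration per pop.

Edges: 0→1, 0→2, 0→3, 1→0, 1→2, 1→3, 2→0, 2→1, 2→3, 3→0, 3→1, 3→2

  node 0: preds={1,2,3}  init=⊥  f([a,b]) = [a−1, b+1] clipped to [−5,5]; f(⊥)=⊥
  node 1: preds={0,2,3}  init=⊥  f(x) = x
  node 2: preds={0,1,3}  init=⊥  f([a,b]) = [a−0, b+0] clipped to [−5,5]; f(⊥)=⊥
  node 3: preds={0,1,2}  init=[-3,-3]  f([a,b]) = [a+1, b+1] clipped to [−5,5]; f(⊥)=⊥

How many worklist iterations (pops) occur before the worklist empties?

Iteration log — 22 steps:
  step 1. node 0  ⊔preds=[-3,-3]  new=[-4,-2]  old=⊥  +wl: 
  step 2. node 1  ⊔preds=[-4,-2]  new=[-4,-2]  old=⊥  +wl: 0
  step 3. node 2  ⊔preds=[-4,-2]  new=[-4,-2]  old=⊥  +wl: 1
  step 4. node 3  ⊔preds=[-4,-2]  new=[-3,-1]  old=[-3,-3]  +wl: 2
  step 5. node 0  ⊔preds=[-4,-1]  new=[-5,0]  old=[-4,-2]  +wl: 3
  step 6. node 1  ⊔preds=[-5,0]  new=[-5,0]  old=[-4,-2]  +wl: 0
  step 7. node 2  ⊔preds=[-5,0]  new=[-5,0]  old=[-4,-2]  +wl: 1
  step 8. node 3  ⊔preds=[-5,0]  new=[-4,1]  old=[-3,-1]  +wl: 2
  step 9. node 0  ⊔preds=[-5,1]  new=[-5,2]  old=[-5,0]  +wl: 3
  step 10. node 1  ⊔preds=[-5,2]  new=[-5,2]  old=[-5,0]  +wl: 0
  step 11. node 2  ⊔preds=[-5,2]  new=[-5,2]  old=[-5,0]  +wl: 1
  step 12. node 3  ⊔preds=[-5,2]  new=[-4,3]  old=[-4,1]  +wl: 2
  step 13. node 0  ⊔preds=[-5,3]  new=[-5,4]  old=[-5,2]  +wl: 3
  step 14. node 1  ⊔preds=[-5,4]  new=[-5,4]  old=[-5,2]  +wl: 0
  step 15. node 2  ⊔preds=[-5,4]  new=[-5,4]  old=[-5,2]  +wl: 1
  step 16. node 3  ⊔preds=[-5,4]  new=[-4,5]  old=[-4,3]  +wl: 2
  step 17. node 0  ⊔preds=[-5,5]  new=[-5,5]  old=[-5,4]  +wl: 3
  step 18. node 1  ⊔preds=[-5,5]  new=[-5,5]  old=[-5,4]  +wl: 0
  step 19. node 2  ⊔preds=[-5,5]  new=[-5,5]  old=[-5,4]  +wl: 1
  step 20. node 3  ⊔preds=[-5,5]  new=[-4,5]  stable
  step 21. node 0  ⊔preds=[-5,5]  new=[-5,5]  stable
  step 22. node 1  ⊔preds=[-5,5]  new=[-5,5]  stable

Least fixpoint reached:
  node 0: [-5,5]
  node 1: [-5,5]
  node 2: [-5,5]
  node 3: [-4,5]

22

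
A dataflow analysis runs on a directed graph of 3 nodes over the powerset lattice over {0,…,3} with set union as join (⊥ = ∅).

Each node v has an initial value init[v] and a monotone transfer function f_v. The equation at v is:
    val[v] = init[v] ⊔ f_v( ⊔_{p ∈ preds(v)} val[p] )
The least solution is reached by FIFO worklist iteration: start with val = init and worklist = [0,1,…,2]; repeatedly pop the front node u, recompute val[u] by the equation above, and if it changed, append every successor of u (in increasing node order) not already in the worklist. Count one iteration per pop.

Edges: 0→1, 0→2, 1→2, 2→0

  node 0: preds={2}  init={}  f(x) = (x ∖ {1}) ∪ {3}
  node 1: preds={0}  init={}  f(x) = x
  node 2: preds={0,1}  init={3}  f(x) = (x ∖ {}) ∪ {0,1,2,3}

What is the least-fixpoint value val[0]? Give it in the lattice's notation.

Iteration log — 6 steps:
  step 1. node 0  ⊔preds={3}  new={3}  old={}  +wl: 
  step 2. node 1  ⊔preds={3}  new={3}  old={}  +wl: 
  step 3. node 2  ⊔preds={3}  new={0,1,2,3}  old={3}  +wl: 0
  step 4. node 0  ⊔preds={0,1,2,3}  new={0,2,3}  old={3}  +wl: 1,2
  step 5. node 1  ⊔preds={0,2,3}  new={0,2,3}  old={3}  +wl: 
  step 6. node 2  ⊔preds={0,2,3}  new={0,1,2,3}  stable

Least fixpoint reached:
  node 0: {0,2,3}
  node 1: {0,2,3}
  node 2: {0,1,2,3}

{0,2,3}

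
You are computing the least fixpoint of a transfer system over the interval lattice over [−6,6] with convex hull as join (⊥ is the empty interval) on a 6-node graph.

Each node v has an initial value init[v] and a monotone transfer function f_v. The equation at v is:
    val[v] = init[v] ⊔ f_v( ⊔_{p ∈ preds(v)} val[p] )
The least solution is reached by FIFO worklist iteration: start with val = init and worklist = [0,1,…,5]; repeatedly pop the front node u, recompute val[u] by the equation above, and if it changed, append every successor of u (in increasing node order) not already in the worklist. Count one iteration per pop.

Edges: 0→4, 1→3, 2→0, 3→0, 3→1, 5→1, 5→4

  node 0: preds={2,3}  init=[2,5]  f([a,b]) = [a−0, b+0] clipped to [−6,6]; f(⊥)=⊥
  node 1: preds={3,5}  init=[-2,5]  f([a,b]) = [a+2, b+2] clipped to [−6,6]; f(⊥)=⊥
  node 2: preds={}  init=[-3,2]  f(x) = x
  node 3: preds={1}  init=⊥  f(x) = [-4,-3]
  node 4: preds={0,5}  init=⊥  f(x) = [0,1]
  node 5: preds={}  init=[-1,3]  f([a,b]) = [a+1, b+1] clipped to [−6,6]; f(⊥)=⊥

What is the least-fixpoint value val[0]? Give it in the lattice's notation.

Iteration log — 9 steps:
  step 1. node 0  ⊔preds=[-3,2]  new=[-3,5]  old=[2,5]  +wl: 
  step 2. node 1  ⊔preds=[-1,3]  new=[-2,5]  stable
  step 3. node 2  ⊔preds=⊥  new=[-3,2]  stable
  step 4. node 3  ⊔preds=[-2,5]  new=[-4,-3]  old=⊥  +wl: 0,1
  step 5. node 4  ⊔preds=[-3,5]  new=[0,1]  old=⊥  +wl: 
  step 6. node 5  ⊔preds=⊥  new=[-1,3]  stable
  step 7. node 0  ⊔preds=[-4,2]  new=[-4,5]  old=[-3,5]  +wl: 4
  step 8. node 1  ⊔preds=[-4,3]  new=[-2,5]  stable
  step 9. node 4  ⊔preds=[-4,5]  new=[0,1]  stable

Least fixpoint reached:
  node 0: [-4,5]
  node 1: [-2,5]
  node 2: [-3,2]
  node 3: [-4,-3]
  node 4: [0,1]
  node 5: [-1,3]

[-4,5]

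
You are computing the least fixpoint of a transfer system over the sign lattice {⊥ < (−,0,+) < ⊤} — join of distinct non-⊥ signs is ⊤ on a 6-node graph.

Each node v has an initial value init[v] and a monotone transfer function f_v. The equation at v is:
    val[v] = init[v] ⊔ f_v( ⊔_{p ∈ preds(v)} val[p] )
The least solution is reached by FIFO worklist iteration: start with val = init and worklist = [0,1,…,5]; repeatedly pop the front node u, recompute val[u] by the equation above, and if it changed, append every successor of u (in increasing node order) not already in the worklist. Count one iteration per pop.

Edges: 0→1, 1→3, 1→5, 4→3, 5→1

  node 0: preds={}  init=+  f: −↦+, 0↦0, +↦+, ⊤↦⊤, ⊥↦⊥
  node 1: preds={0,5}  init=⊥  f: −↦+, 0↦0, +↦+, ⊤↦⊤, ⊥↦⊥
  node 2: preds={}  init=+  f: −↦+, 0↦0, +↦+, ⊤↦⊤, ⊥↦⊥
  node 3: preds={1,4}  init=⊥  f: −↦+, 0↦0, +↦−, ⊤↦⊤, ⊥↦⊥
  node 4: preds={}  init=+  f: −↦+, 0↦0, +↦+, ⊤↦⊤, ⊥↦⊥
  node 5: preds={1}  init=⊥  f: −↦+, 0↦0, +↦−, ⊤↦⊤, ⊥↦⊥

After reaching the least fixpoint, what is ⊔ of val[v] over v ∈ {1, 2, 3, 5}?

Iteration log — 10 steps:
  step 1. node 0  ⊔preds=⊥  new=+  stable
  step 2. node 1  ⊔preds=+  new=+  old=⊥  +wl: 
  step 3. node 2  ⊔preds=⊥  new=+  stable
  step 4. node 3  ⊔preds=+  new=−  old=⊥  +wl: 
  step 5. node 4  ⊔preds=⊥  new=+  stable
  step 6. node 5  ⊔preds=+  new=−  old=⊥  +wl: 1
  step 7. node 1  ⊔preds=⊤  new=⊤  old=+  +wl: 3,5
  step 8. node 3  ⊔preds=⊤  new=⊤  old=−  +wl: 
  step 9. node 5  ⊔preds=⊤  new=⊤  old=−  +wl: 1
  step 10. node 1  ⊔preds=⊤  new=⊤  stable

Least fixpoint reached:
  node 0: +
  node 1: ⊤
  node 2: +
  node 3: ⊤
  node 4: +
  node 5: ⊤

⊤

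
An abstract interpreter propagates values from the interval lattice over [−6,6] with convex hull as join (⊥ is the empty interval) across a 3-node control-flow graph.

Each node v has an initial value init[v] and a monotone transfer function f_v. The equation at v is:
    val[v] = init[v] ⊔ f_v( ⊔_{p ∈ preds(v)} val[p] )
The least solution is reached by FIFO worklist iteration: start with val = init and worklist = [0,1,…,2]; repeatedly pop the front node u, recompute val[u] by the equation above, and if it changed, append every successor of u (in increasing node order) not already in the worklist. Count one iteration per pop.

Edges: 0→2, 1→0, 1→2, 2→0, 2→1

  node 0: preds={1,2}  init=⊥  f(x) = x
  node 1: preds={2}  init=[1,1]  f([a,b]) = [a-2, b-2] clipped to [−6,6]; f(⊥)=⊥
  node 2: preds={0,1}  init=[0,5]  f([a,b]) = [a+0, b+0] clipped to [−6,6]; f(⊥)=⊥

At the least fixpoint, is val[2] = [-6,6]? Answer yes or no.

Iteration log — 12 steps:
  step 1. node 0  ⊔preds=[0,5]  new=[0,5]  old=⊥  +wl: 
  step 2. node 1  ⊔preds=[0,5]  new=[-2,3]  old=[1,1]  +wl: 0
  step 3. node 2  ⊔preds=[-2,5]  new=[-2,5]  old=[0,5]  +wl: 1
  step 4. node 0  ⊔preds=[-2,5]  new=[-2,5]  old=[0,5]  +wl: 2
  step 5. node 1  ⊔preds=[-2,5]  new=[-4,3]  old=[-2,3]  +wl: 0
  step 6. node 2  ⊔preds=[-4,5]  new=[-4,5]  old=[-2,5]  +wl: 1
  step 7. node 0  ⊔preds=[-4,5]  new=[-4,5]  old=[-2,5]  +wl: 2
  step 8. node 1  ⊔preds=[-4,5]  new=[-6,3]  old=[-4,3]  +wl: 0
  step 9. node 2  ⊔preds=[-6,5]  new=[-6,5]  old=[-4,5]  +wl: 1
  step 10. node 0  ⊔preds=[-6,5]  new=[-6,5]  old=[-4,5]  +wl: 2
  step 11. node 1  ⊔preds=[-6,5]  new=[-6,3]  stable
  step 12. node 2  ⊔preds=[-6,5]  new=[-6,5]  stable

Least fixpoint reached:
  node 0: [-6,5]
  node 1: [-6,3]
  node 2: [-6,5]

no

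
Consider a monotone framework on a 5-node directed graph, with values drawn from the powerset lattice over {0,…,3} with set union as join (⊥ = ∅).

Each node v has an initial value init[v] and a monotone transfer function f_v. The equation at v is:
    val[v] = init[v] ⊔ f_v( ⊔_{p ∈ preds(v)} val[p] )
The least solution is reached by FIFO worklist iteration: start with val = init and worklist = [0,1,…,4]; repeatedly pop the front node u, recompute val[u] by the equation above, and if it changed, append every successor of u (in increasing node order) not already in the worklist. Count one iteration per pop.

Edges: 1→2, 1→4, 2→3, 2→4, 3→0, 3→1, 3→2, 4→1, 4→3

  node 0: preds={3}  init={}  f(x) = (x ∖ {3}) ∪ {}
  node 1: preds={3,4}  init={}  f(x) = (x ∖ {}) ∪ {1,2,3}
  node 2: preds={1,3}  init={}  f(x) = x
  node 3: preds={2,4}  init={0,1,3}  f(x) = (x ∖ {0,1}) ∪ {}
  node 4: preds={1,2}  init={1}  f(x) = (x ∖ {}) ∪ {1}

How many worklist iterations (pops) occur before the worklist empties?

Worklist (9 pops):
  #1 pop 0: in={0,1,3} → {0,1} (was {}); enqueue []
  #2 pop 1: in={0,1,3} → {0,1,2,3} (was {}); enqueue []
  #3 pop 2: in={0,1,2,3} → {0,1,2,3} (was {}); enqueue []
  #4 pop 3: in={0,1,2,3} → {0,1,2,3} (was {0,1,3}); enqueue [0,1,2]
  #5 pop 4: in={0,1,2,3} → {0,1,2,3} (was {1}); enqueue [3]
  #6 pop 0: in={0,1,2,3} → {0,1,2} (was {0,1}); enqueue []
  #7 pop 1: in={0,1,2,3} → {0,1,2,3} (no change)
  #8 pop 2: in={0,1,2,3} → {0,1,2,3} (no change)
  #9 pop 3: in={0,1,2,3} → {0,1,2,3} (no change)

Fixpoint:
  val[0] = {0,1,2}
  val[1] = {0,1,2,3}
  val[2] = {0,1,2,3}
  val[3] = {0,1,2,3}
  val[4] = {0,1,2,3}

9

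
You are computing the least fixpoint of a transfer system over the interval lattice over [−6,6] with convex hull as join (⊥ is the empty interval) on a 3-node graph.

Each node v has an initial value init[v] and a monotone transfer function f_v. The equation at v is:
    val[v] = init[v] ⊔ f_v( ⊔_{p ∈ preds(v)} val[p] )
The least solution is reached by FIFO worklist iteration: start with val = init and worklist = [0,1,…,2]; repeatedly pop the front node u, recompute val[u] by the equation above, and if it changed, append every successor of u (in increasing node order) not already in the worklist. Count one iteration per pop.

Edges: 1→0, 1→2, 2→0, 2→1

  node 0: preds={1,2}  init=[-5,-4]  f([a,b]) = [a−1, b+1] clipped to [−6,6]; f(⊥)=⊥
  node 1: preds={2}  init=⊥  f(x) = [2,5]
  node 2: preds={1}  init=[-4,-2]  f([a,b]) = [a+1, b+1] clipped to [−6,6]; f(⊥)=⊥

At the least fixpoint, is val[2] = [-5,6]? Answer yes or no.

Trace (5 dequeues):
  [1] u=0 | in [-4,-2] | out [-5,-1] | prev [-5,-4] | push {}
  [2] u=1 | in [-4,-2] | out [2,5] | prev ⊥ | push {0}
  [3] u=2 | in [2,5] | out [-4,6] | prev [-4,-2] | push {1}
  [4] u=0 | in [-4,6] | out [-5,6] | prev [-5,-1] | push {}
  [5] u=1 | in [-4,6] | out [2,5] | ==

Converged values:
  [0] [-5,6]
  [1] [2,5]
  [2] [-4,6]

no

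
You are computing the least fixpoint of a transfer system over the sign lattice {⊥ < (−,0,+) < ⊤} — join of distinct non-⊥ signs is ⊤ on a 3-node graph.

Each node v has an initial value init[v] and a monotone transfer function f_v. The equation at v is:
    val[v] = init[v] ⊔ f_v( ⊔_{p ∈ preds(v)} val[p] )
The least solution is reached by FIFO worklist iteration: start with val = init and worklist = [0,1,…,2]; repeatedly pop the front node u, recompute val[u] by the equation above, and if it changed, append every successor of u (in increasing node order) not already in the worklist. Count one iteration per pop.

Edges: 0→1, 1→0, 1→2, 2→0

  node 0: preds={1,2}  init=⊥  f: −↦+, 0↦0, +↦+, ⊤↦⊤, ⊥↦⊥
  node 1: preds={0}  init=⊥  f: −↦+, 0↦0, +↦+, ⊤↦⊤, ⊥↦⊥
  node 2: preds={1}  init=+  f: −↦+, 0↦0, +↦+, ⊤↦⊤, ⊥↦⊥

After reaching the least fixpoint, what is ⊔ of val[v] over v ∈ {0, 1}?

Worklist (4 pops):
  #1 pop 0: in=+ → + (was ⊥); enqueue []
  #2 pop 1: in=+ → + (was ⊥); enqueue [0]
  #3 pop 2: in=+ → + (no change)
  #4 pop 0: in=+ → + (no change)

Fixpoint:
  val[0] = +
  val[1] = +
  val[2] = +

+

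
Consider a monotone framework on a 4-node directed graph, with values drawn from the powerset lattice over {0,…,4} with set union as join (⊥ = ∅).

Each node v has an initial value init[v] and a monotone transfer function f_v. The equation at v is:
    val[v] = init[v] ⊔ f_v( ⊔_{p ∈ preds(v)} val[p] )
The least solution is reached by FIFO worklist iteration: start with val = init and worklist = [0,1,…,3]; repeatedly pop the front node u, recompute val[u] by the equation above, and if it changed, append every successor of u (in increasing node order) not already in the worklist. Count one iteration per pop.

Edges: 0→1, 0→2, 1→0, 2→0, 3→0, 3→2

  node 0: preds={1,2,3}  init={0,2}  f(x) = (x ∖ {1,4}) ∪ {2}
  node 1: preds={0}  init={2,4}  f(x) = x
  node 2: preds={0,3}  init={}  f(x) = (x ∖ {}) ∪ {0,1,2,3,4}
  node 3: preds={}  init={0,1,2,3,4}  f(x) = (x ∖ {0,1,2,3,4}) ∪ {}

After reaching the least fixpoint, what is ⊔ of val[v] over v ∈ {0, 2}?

Trace (5 dequeues):
  [1] u=0 | in {0,1,2,3,4} | out {0,2,3} | prev {0,2} | push {}
  [2] u=1 | in {0,2,3} | out {0,2,3,4} | prev {2,4} | push {0}
  [3] u=2 | in {0,1,2,3,4} | out {0,1,2,3,4} | prev {} | push {}
  [4] u=3 | in {} | out {0,1,2,3,4} | ==
  [5] u=0 | in {0,1,2,3,4} | out {0,2,3} | ==

Converged values:
  [0] {0,2,3}
  [1] {0,2,3,4}
  [2] {0,1,2,3,4}
  [3] {0,1,2,3,4}

{0,1,2,3,4}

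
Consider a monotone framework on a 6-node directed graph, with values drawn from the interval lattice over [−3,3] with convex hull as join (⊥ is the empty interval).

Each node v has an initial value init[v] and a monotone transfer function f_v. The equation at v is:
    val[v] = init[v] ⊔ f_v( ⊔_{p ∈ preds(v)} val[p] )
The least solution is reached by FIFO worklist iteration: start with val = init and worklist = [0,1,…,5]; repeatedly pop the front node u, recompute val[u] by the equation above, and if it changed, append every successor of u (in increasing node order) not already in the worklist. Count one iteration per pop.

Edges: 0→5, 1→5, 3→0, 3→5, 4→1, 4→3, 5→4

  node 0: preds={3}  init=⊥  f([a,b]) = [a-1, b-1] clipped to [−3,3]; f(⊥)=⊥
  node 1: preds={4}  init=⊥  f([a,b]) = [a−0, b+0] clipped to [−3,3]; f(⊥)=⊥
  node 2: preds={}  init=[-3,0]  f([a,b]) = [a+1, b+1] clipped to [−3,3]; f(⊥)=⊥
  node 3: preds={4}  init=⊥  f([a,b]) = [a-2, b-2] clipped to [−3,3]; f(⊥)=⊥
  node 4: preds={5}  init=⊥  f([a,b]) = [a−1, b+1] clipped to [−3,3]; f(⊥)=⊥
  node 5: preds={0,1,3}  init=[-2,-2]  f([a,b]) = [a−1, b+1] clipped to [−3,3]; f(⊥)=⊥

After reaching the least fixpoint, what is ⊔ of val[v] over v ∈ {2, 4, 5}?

[-3,3]

Iteration log — 24 steps:
  step 1. node 0  ⊔preds=⊥  new=⊥  stable
  step 2. node 1  ⊔preds=⊥  new=⊥  stable
  step 3. node 2  ⊔preds=⊥  new=[-3,0]  stable
  step 4. node 3  ⊔preds=⊥  new=⊥  stable
  step 5. node 4  ⊔preds=[-2,-2]  new=[-3,-1]  old=⊥  +wl: 1,3
  step 6. node 5  ⊔preds=⊥  new=[-2,-2]  stable
  step 7. node 1  ⊔preds=[-3,-1]  new=[-3,-1]  old=⊥  +wl: 5
  step 8. node 3  ⊔preds=[-3,-1]  new=[-3,-3]  old=⊥  +wl: 0
  step 9. node 5  ⊔preds=[-3,-1]  new=[-3,0]  old=[-2,-2]  +wl: 4
  step 10. node 0  ⊔preds=[-3,-3]  new=[-3,-3]  old=⊥  +wl: 5
  step 11. node 4  ⊔preds=[-3,0]  new=[-3,1]  old=[-3,-1]  +wl: 1,3
  step 12. node 5  ⊔preds=[-3,-1]  new=[-3,0]  stable
  step 13. node 1  ⊔preds=[-3,1]  new=[-3,1]  old=[-3,-1]  +wl: 5
  step 14. node 3  ⊔preds=[-3,1]  new=[-3,-1]  old=[-3,-3]  +wl: 0
  step 15. node 5  ⊔preds=[-3,1]  new=[-3,2]  old=[-3,0]  +wl: 4
  step 16. node 0  ⊔preds=[-3,-1]  new=[-3,-2]  old=[-3,-3]  +wl: 5
  step 17. node 4  ⊔preds=[-3,2]  new=[-3,3]  old=[-3,1]  +wl: 1,3
  step 18. node 5  ⊔preds=[-3,1]  new=[-3,2]  stable
  step 19. node 1  ⊔preds=[-3,3]  new=[-3,3]  old=[-3,1]  +wl: 5
  step 20. node 3  ⊔preds=[-3,3]  new=[-3,1]  old=[-3,-1]  +wl: 0
  step 21. node 5  ⊔preds=[-3,3]  new=[-3,3]  old=[-3,2]  +wl: 4
  step 22. node 0  ⊔preds=[-3,1]  new=[-3,0]  old=[-3,-2]  +wl: 5
  step 23. node 4  ⊔preds=[-3,3]  new=[-3,3]  stable
  step 24. node 5  ⊔preds=[-3,3]  new=[-3,3]  stable

Least fixpoint reached:
  node 0: [-3,0]
  node 1: [-3,3]
  node 2: [-3,0]
  node 3: [-3,1]
  node 4: [-3,3]
  node 5: [-3,3]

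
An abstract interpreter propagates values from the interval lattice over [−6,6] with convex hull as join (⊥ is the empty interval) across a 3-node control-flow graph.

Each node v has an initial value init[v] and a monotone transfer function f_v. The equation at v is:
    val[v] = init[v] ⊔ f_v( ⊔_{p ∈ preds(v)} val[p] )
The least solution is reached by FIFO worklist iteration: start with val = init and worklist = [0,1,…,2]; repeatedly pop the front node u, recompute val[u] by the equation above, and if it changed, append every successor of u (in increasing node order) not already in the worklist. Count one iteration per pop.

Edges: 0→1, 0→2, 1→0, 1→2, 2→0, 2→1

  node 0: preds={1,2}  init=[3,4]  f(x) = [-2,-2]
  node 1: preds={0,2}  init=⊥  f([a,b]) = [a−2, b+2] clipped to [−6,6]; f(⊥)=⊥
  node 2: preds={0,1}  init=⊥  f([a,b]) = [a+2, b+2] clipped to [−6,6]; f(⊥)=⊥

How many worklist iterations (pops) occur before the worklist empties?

5

Worklist (5 pops):
  #1 pop 0: in=⊥ → [-2,4] (was [3,4]); enqueue []
  #2 pop 1: in=[-2,4] → [-4,6] (was ⊥); enqueue [0]
  #3 pop 2: in=[-4,6] → [-2,6] (was ⊥); enqueue [1]
  #4 pop 0: in=[-4,6] → [-2,4] (no change)
  #5 pop 1: in=[-2,6] → [-4,6] (no change)

Fixpoint:
  val[0] = [-2,4]
  val[1] = [-4,6]
  val[2] = [-2,6]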